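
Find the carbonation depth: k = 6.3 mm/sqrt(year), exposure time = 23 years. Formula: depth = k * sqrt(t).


depth = k * sqrt(t)
= 6.3 * sqrt(23)
= 30.21 mm

30.21


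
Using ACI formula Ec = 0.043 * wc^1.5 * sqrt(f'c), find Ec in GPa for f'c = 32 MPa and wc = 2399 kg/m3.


Ec = 0.043 * 2399^1.5 * sqrt(32) / 1000
= 28.58 GPa

28.58


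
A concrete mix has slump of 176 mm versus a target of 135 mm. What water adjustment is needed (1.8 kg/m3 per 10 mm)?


Difference = 135 - 176 = -41 mm
Water adjustment = -41 * 1.8 / 10 = -7.4 kg/m3

-7.4


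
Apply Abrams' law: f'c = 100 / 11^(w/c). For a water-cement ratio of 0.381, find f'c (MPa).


f'c = 100 / 11^0.381
= 100 / 2.493
= 40.11 MPa

40.11


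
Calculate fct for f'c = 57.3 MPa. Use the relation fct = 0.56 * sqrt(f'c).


fct = 0.56 * sqrt(57.3)
= 0.56 * 7.57
= 4.239 MPa

4.239


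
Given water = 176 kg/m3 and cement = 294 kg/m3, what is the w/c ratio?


w/c = water / cement
w/c = 176 / 294 = 0.599

0.599


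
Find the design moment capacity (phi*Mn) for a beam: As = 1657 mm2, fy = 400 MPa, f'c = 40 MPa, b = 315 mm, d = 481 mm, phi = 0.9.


a = As * fy / (0.85 * f'c * b)
= 1657 * 400 / (0.85 * 40 * 315)
= 61.8861 mm
Mn = As * fy * (d - a/2) / 10^6
= 298.2978 kN-m
phi*Mn = 0.9 * 298.2978 = 268.47 kN-m

268.47


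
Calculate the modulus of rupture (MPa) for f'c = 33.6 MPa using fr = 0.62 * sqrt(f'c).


fr = 0.62 * sqrt(33.6)
= 3.594 MPa

3.594


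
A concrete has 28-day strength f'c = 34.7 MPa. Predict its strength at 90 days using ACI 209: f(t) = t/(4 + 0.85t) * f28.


f(90) = 90 / (4 + 0.85 * 90) * 34.7
= 90 / 80.5 * 34.7
= 38.8 MPa

38.8


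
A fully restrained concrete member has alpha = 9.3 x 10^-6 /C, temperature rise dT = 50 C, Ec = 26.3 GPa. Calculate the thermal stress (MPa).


sigma = alpha * dT * Ec
= 9.3e-6 * 50 * 26.3 * 1000
= 12.23 MPa

12.23


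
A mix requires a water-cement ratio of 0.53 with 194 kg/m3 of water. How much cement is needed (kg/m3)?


Cement = water / (w/c)
= 194 / 0.53
= 366.0 kg/m3

366.0


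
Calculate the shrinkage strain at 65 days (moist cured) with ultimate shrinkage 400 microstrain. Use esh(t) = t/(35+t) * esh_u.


esh(65) = 65 / (35 + 65) * 400
= 65 / 100 * 400
= 260.0 microstrain

260.0


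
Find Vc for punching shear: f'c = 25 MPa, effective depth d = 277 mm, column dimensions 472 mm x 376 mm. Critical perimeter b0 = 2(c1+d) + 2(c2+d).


b0 = 2*(472 + 277) + 2*(376 + 277) = 2804 mm
Vc = 0.33 * sqrt(25) * 2804 * 277 / 1000
= 1281.57 kN

1281.57


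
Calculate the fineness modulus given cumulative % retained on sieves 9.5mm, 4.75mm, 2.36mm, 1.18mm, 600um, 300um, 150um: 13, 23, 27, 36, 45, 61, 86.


FM = sum(cumulative % retained) / 100
= 291 / 100
= 2.91

2.91


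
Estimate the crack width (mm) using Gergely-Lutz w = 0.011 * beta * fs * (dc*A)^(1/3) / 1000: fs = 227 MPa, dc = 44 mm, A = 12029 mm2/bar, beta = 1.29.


w = 0.011 * beta * fs * (dc * A)^(1/3) / 1000
= 0.011 * 1.29 * 227 * (44 * 12029)^(1/3) / 1000
= 0.261 mm

0.261


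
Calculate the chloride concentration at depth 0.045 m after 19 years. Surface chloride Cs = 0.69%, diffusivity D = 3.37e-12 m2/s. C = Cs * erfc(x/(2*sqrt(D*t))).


t_seconds = 19 * 365.25 * 24 * 3600 = 599594400.0 s
arg = 0.045 / (2 * sqrt(3.37e-12 * 599594400.0))
= 0.5005
erfc(0.5005) = 0.479
C = 0.69 * 0.479 = 0.3305%

0.3305


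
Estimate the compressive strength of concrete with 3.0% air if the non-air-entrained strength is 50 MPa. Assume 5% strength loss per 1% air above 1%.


Strength loss = (3.0 - 1) * 5 = 10.0%
f'c = 50 * (1 - 10.0/100)
= 45.0 MPa

45.0


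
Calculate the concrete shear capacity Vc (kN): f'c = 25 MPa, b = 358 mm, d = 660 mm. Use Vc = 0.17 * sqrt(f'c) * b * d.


Vc = 0.17 * sqrt(25) * 358 * 660 / 1000
= 200.84 kN

200.84


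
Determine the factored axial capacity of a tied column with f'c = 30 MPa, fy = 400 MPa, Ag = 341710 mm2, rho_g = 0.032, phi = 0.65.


Ast = rho * Ag = 0.032 * 341710 = 10934.72 mm2
phi*Pn = 0.65 * 0.80 * (0.85 * 30 * (341710 - 10934.72) + 400 * 10934.72) / 1000
= 6660.5 kN

6660.5


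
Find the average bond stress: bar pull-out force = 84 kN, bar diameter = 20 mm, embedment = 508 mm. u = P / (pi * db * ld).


u = P / (pi * db * ld)
= 84 * 1000 / (pi * 20 * 508)
= 2.632 MPa

2.632


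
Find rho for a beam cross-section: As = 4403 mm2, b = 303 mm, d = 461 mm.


rho = As / (b * d)
= 4403 / (303 * 461)
= 0.0315

0.0315


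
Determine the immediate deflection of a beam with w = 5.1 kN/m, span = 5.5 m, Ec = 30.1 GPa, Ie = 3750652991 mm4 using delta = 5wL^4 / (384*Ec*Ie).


Convert: L = 5.5 m = 5500 mm, Ec = 30.1 GPa = 30100 MPa
delta = 5 * 5.1 * 5500^4 / (384 * 30100 * 3750652991)
= 0.54 mm

0.54


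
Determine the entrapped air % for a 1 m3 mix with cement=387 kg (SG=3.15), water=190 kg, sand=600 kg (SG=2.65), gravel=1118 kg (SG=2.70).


Vol cement = 387 / (3.15 * 1000) = 0.122857 m3
Vol water = 190 / 1000 = 0.19 m3
Vol sand = 600 / (2.65 * 1000) = 0.226415 m3
Vol gravel = 1118 / (2.70 * 1000) = 0.414074 m3
Total solid + water volume = 0.953346 m3
Air = (1 - 0.953346) * 100 = 4.67%

4.67


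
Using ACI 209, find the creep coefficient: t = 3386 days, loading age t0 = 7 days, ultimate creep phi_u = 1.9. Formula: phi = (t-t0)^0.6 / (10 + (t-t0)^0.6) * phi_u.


dt = 3386 - 7 = 3379
phi = 3379^0.6 / (10 + 3379^0.6) * 1.9
= 1.765

1.765


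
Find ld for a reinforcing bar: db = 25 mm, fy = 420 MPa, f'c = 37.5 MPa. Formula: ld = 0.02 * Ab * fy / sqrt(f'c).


Ab = pi * 25^2 / 4 = 490.874 mm2
ld = 0.02 * 490.874 * 420 / sqrt(37.5)
= 673.3 mm

673.3


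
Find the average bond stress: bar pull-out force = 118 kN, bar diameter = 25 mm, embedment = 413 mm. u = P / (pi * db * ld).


u = P / (pi * db * ld)
= 118 * 1000 / (pi * 25 * 413)
= 3.638 MPa

3.638


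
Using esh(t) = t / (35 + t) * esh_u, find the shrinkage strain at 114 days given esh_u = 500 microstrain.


esh(114) = 114 / (35 + 114) * 500
= 114 / 149 * 500
= 382.6 microstrain

382.6


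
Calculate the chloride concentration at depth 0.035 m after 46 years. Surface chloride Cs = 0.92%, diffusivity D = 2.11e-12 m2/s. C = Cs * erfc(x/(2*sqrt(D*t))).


t_seconds = 46 * 365.25 * 24 * 3600 = 1451649600.0 s
arg = 0.035 / (2 * sqrt(2.11e-12 * 1451649600.0))
= 0.3162
erfc(0.3162) = 0.6547
C = 0.92 * 0.6547 = 0.6024%

0.6024


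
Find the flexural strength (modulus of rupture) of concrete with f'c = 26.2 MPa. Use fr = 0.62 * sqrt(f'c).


fr = 0.62 * sqrt(26.2)
= 3.174 MPa

3.174


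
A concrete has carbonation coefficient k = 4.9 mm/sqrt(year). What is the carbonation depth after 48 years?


depth = k * sqrt(t)
= 4.9 * sqrt(48)
= 33.95 mm

33.95


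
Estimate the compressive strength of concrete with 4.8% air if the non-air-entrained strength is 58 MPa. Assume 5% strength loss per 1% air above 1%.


Strength loss = (4.8 - 1) * 5 = 19.0%
f'c = 58 * (1 - 19.0/100)
= 46.98 MPa

46.98


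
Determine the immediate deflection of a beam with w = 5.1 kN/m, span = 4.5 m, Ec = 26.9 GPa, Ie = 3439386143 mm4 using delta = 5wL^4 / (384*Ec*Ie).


Convert: L = 4.5 m = 4500 mm, Ec = 26.9 GPa = 26900 MPa
delta = 5 * 5.1 * 4500^4 / (384 * 26900 * 3439386143)
= 0.29 mm

0.29


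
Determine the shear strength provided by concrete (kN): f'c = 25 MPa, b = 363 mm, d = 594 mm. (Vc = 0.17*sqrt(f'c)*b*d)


Vc = 0.17 * sqrt(25) * 363 * 594 / 1000
= 183.28 kN

183.28


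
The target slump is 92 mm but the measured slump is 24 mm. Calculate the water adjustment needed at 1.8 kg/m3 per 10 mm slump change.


Difference = 92 - 24 = 68 mm
Water adjustment = 68 * 1.8 / 10 = 12.2 kg/m3

12.2


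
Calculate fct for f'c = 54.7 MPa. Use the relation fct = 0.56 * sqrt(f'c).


fct = 0.56 * sqrt(54.7)
= 0.56 * 7.396
= 4.142 MPa

4.142


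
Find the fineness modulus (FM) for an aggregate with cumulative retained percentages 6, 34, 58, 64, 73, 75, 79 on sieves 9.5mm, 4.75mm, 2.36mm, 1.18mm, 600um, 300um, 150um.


FM = sum(cumulative % retained) / 100
= 389 / 100
= 3.89

3.89


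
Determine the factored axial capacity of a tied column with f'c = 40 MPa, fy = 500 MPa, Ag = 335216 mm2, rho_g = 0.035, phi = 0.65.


Ast = rho * Ag = 0.035 * 335216 = 11732.56 mm2
phi*Pn = 0.65 * 0.80 * (0.85 * 40 * (335216 - 11732.56) + 500 * 11732.56) / 1000
= 8769.65 kN

8769.65


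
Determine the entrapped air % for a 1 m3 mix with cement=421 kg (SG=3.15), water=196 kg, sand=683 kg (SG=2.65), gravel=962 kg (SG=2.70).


Vol cement = 421 / (3.15 * 1000) = 0.133651 m3
Vol water = 196 / 1000 = 0.196 m3
Vol sand = 683 / (2.65 * 1000) = 0.257736 m3
Vol gravel = 962 / (2.70 * 1000) = 0.356296 m3
Total solid + water volume = 0.943683 m3
Air = (1 - 0.943683) * 100 = 5.63%

5.63


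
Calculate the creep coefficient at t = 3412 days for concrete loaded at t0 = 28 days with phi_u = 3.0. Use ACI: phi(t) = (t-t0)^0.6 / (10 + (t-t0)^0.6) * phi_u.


dt = 3412 - 28 = 3384
phi = 3384^0.6 / (10 + 3384^0.6) * 3.0
= 2.787

2.787


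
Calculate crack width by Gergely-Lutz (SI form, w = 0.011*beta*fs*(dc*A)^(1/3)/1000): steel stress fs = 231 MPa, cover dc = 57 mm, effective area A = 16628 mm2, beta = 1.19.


w = 0.011 * beta * fs * (dc * A)^(1/3) / 1000
= 0.011 * 1.19 * 231 * (57 * 16628)^(1/3) / 1000
= 0.297 mm

0.297


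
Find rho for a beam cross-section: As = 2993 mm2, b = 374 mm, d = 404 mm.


rho = As / (b * d)
= 2993 / (374 * 404)
= 0.0198

0.0198


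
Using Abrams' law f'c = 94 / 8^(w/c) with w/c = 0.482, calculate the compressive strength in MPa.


f'c = 94 / 8^0.482
= 94 / 2.725
= 34.5 MPa

34.5


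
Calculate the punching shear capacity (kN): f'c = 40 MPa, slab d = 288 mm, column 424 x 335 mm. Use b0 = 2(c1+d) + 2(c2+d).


b0 = 2*(424 + 288) + 2*(335 + 288) = 2670 mm
Vc = 0.33 * sqrt(40) * 2670 * 288 / 1000
= 1604.9 kN

1604.9


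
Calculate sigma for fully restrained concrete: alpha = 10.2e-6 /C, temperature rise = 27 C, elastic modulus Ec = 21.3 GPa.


sigma = alpha * dT * Ec
= 10.2e-6 * 27 * 21.3 * 1000
= 5.866 MPa

5.866


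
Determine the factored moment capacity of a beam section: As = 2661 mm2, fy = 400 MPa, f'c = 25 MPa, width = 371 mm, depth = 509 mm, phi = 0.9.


a = As * fy / (0.85 * f'c * b)
= 2661 * 400 / (0.85 * 25 * 371)
= 135.0119 mm
Mn = As * fy * (d - a/2) / 10^6
= 469.9263 kN-m
phi*Mn = 0.9 * 469.9263 = 422.93 kN-m

422.93


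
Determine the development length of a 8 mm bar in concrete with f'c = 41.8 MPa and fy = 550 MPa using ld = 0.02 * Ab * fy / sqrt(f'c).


Ab = pi * 8^2 / 4 = 50.265 mm2
ld = 0.02 * 50.265 * 550 / sqrt(41.8)
= 85.5 mm

85.5


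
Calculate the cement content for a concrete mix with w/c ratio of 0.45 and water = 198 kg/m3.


Cement = water / (w/c)
= 198 / 0.45
= 440.0 kg/m3

440.0


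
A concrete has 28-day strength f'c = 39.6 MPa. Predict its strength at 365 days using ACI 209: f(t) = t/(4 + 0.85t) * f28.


f(365) = 365 / (4 + 0.85 * 365) * 39.6
= 365 / 314.25 * 39.6
= 46.0 MPa

46.0


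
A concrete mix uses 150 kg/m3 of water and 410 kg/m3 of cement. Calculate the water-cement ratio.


w/c = water / cement
w/c = 150 / 410 = 0.366

0.366


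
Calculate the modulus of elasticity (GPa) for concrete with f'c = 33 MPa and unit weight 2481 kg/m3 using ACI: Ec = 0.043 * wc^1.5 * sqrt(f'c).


Ec = 0.043 * 2481^1.5 * sqrt(33) / 1000
= 30.53 GPa

30.53


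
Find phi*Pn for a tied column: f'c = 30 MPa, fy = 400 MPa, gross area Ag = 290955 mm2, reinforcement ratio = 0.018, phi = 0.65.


Ast = rho * Ag = 0.018 * 290955 = 5237.19 mm2
phi*Pn = 0.65 * 0.80 * (0.85 * 30 * (290955 - 5237.19) + 400 * 5237.19) / 1000
= 4877.95 kN

4877.95


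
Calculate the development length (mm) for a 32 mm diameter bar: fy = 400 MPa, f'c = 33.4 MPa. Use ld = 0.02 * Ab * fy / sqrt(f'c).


Ab = pi * 32^2 / 4 = 804.248 mm2
ld = 0.02 * 804.248 * 400 / sqrt(33.4)
= 1113.3 mm

1113.3


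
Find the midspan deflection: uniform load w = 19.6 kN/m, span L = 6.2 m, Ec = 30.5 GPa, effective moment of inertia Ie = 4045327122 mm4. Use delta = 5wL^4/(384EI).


Convert: L = 6.2 m = 6200 mm, Ec = 30.5 GPa = 30500 MPa
delta = 5 * 19.6 * 6200^4 / (384 * 30500 * 4045327122)
= 3.06 mm

3.06


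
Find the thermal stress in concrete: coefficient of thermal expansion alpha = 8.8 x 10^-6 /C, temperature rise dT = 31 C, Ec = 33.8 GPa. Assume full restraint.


sigma = alpha * dT * Ec
= 8.8e-6 * 31 * 33.8 * 1000
= 9.221 MPa

9.221


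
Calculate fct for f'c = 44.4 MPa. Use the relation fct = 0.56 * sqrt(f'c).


fct = 0.56 * sqrt(44.4)
= 0.56 * 6.663
= 3.731 MPa

3.731


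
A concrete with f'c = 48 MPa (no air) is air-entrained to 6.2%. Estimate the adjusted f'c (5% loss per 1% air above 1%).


Strength loss = (6.2 - 1) * 5 = 26.0%
f'c = 48 * (1 - 26.0/100)
= 35.52 MPa

35.52


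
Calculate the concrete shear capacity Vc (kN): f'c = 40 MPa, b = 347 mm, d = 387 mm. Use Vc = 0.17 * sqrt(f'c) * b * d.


Vc = 0.17 * sqrt(40) * 347 * 387 / 1000
= 144.38 kN

144.38


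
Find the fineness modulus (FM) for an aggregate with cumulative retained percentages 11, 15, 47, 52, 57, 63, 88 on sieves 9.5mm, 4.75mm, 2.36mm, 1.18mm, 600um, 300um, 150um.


FM = sum(cumulative % retained) / 100
= 333 / 100
= 3.33

3.33


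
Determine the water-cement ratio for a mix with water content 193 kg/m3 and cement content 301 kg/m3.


w/c = water / cement
w/c = 193 / 301 = 0.641

0.641


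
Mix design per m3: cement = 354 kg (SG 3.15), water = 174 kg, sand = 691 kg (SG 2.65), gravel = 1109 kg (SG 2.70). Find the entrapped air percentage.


Vol cement = 354 / (3.15 * 1000) = 0.112381 m3
Vol water = 174 / 1000 = 0.174 m3
Vol sand = 691 / (2.65 * 1000) = 0.260755 m3
Vol gravel = 1109 / (2.70 * 1000) = 0.410741 m3
Total solid + water volume = 0.957876 m3
Air = (1 - 0.957876) * 100 = 4.21%

4.21


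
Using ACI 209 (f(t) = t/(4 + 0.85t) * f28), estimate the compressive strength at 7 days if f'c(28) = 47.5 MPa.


f(7) = 7 / (4 + 0.85 * 7) * 47.5
= 7 / 9.95 * 47.5
= 33.42 MPa

33.42


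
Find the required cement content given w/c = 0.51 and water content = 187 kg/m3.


Cement = water / (w/c)
= 187 / 0.51
= 366.7 kg/m3

366.7


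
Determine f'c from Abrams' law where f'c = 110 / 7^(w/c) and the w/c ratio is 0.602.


f'c = 110 / 7^0.602
= 110 / 3.227
= 34.09 MPa

34.09


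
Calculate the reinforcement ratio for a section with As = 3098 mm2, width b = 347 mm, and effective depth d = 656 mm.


rho = As / (b * d)
= 3098 / (347 * 656)
= 0.0136

0.0136


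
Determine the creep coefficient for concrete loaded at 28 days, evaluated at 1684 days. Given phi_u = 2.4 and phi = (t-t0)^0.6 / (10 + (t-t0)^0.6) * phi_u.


dt = 1684 - 28 = 1656
phi = 1656^0.6 / (10 + 1656^0.6) * 2.4
= 2.148

2.148


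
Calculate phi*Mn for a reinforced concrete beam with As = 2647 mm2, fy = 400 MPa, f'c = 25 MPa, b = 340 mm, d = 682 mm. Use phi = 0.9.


a = As * fy / (0.85 * f'c * b)
= 2647 * 400 / (0.85 * 25 * 340)
= 146.5467 mm
Mn = As * fy * (d - a/2) / 10^6
= 644.5198 kN-m
phi*Mn = 0.9 * 644.5198 = 580.07 kN-m

580.07


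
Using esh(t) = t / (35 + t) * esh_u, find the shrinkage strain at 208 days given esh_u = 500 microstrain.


esh(208) = 208 / (35 + 208) * 500
= 208 / 243 * 500
= 428.0 microstrain

428.0


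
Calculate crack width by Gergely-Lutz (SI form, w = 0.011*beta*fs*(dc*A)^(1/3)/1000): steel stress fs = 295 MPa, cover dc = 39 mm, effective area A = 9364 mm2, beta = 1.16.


w = 0.011 * beta * fs * (dc * A)^(1/3) / 1000
= 0.011 * 1.16 * 295 * (39 * 9364)^(1/3) / 1000
= 0.269 mm

0.269


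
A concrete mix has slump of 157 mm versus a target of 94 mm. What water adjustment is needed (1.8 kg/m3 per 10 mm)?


Difference = 94 - 157 = -63 mm
Water adjustment = -63 * 1.8 / 10 = -11.3 kg/m3

-11.3


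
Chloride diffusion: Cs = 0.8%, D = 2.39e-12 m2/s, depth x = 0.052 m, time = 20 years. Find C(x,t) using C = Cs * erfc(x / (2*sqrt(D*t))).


t_seconds = 20 * 365.25 * 24 * 3600 = 631152000.0 s
arg = 0.052 / (2 * sqrt(2.39e-12 * 631152000.0))
= 0.6694
erfc(0.6694) = 0.3438
C = 0.8 * 0.3438 = 0.275%

0.275


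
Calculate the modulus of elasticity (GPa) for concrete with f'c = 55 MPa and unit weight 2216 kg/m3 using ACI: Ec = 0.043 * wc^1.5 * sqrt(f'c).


Ec = 0.043 * 2216^1.5 * sqrt(55) / 1000
= 33.27 GPa

33.27


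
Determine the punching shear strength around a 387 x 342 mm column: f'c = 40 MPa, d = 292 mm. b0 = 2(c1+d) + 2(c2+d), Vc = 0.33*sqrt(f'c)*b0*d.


b0 = 2*(387 + 292) + 2*(342 + 292) = 2626 mm
Vc = 0.33 * sqrt(40) * 2626 * 292 / 1000
= 1600.37 kN

1600.37


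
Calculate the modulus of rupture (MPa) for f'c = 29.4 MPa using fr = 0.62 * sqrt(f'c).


fr = 0.62 * sqrt(29.4)
= 3.362 MPa

3.362


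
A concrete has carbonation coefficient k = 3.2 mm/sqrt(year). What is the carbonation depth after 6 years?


depth = k * sqrt(t)
= 3.2 * sqrt(6)
= 7.84 mm

7.84


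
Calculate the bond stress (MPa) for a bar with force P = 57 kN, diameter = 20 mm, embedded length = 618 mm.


u = P / (pi * db * ld)
= 57 * 1000 / (pi * 20 * 618)
= 1.468 MPa

1.468


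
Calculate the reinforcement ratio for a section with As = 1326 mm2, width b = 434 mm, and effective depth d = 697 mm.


rho = As / (b * d)
= 1326 / (434 * 697)
= 0.0044

0.0044


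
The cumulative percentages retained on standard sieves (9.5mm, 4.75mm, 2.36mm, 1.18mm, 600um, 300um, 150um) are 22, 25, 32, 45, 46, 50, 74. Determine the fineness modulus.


FM = sum(cumulative % retained) / 100
= 294 / 100
= 2.94

2.94


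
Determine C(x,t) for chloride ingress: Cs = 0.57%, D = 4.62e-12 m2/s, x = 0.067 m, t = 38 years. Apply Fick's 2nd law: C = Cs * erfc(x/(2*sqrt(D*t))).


t_seconds = 38 * 365.25 * 24 * 3600 = 1199188800.0 s
arg = 0.067 / (2 * sqrt(4.62e-12 * 1199188800.0))
= 0.4501
erfc(0.4501) = 0.5245
C = 0.57 * 0.5245 = 0.2989%

0.2989


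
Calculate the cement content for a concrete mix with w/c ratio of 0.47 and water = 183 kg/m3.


Cement = water / (w/c)
= 183 / 0.47
= 389.4 kg/m3

389.4


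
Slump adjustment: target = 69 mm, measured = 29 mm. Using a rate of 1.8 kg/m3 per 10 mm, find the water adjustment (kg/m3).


Difference = 69 - 29 = 40 mm
Water adjustment = 40 * 1.8 / 10 = 7.2 kg/m3

7.2


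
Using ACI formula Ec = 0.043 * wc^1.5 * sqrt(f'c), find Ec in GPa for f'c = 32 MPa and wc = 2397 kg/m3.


Ec = 0.043 * 2397^1.5 * sqrt(32) / 1000
= 28.55 GPa

28.55


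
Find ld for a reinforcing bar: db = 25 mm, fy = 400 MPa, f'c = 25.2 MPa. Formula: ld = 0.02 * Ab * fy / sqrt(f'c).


Ab = pi * 25^2 / 4 = 490.874 mm2
ld = 0.02 * 490.874 * 400 / sqrt(25.2)
= 782.3 mm

782.3


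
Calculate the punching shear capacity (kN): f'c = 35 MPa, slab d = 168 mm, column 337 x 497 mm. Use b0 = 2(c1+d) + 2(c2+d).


b0 = 2*(337 + 168) + 2*(497 + 168) = 2340 mm
Vc = 0.33 * sqrt(35) * 2340 * 168 / 1000
= 767.49 kN

767.49


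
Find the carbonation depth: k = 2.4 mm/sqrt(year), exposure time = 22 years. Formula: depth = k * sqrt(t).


depth = k * sqrt(t)
= 2.4 * sqrt(22)
= 11.26 mm

11.26


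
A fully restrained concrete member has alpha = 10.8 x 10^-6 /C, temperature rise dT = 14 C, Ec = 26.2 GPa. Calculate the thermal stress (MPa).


sigma = alpha * dT * Ec
= 10.8e-6 * 14 * 26.2 * 1000
= 3.961 MPa

3.961


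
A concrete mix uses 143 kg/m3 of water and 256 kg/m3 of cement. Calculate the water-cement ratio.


w/c = water / cement
w/c = 143 / 256 = 0.559

0.559


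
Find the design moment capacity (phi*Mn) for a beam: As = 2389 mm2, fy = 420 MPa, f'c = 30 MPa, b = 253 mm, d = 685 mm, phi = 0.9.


a = As * fy / (0.85 * f'c * b)
= 2389 * 420 / (0.85 * 30 * 253)
= 155.5266 mm
Mn = As * fy * (d - a/2) / 10^6
= 609.2891 kN-m
phi*Mn = 0.9 * 609.2891 = 548.36 kN-m

548.36


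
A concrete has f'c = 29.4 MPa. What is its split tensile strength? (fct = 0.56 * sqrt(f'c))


fct = 0.56 * sqrt(29.4)
= 0.56 * 5.422
= 3.036 MPa

3.036


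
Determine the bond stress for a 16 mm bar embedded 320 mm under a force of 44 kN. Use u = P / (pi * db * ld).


u = P / (pi * db * ld)
= 44 * 1000 / (pi * 16 * 320)
= 2.735 MPa

2.735


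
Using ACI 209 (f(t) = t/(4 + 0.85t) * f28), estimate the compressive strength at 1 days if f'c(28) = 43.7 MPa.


f(1) = 1 / (4 + 0.85 * 1) * 43.7
= 1 / 4.85 * 43.7
= 9.01 MPa

9.01


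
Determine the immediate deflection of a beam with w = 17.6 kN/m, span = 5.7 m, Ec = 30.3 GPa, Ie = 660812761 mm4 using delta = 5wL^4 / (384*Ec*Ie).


Convert: L = 5.7 m = 5700 mm, Ec = 30.3 GPa = 30300 MPa
delta = 5 * 17.6 * 5700^4 / (384 * 30300 * 660812761)
= 12.08 mm

12.08


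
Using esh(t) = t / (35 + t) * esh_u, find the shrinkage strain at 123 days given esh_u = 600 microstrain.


esh(123) = 123 / (35 + 123) * 600
= 123 / 158 * 600
= 467.1 microstrain

467.1


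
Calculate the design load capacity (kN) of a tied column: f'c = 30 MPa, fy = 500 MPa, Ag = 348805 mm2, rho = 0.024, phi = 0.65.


Ast = rho * Ag = 0.024 * 348805 = 8371.32 mm2
phi*Pn = 0.65 * 0.80 * (0.85 * 30 * (348805 - 8371.32) + 500 * 8371.32) / 1000
= 6690.69 kN

6690.69


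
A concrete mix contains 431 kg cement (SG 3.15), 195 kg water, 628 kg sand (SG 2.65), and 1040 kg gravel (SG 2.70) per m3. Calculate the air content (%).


Vol cement = 431 / (3.15 * 1000) = 0.136825 m3
Vol water = 195 / 1000 = 0.195 m3
Vol sand = 628 / (2.65 * 1000) = 0.236981 m3
Vol gravel = 1040 / (2.70 * 1000) = 0.385185 m3
Total solid + water volume = 0.953992 m3
Air = (1 - 0.953992) * 100 = 4.6%

4.6


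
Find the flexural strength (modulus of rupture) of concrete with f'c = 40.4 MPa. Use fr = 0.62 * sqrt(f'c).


fr = 0.62 * sqrt(40.4)
= 3.941 MPa

3.941


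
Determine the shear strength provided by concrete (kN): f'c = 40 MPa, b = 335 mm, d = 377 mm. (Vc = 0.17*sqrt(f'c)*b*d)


Vc = 0.17 * sqrt(40) * 335 * 377 / 1000
= 135.79 kN

135.79


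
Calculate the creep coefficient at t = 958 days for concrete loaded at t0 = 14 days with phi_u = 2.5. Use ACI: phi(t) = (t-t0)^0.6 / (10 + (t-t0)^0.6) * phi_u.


dt = 958 - 14 = 944
phi = 944^0.6 / (10 + 944^0.6) * 2.5
= 2.148

2.148


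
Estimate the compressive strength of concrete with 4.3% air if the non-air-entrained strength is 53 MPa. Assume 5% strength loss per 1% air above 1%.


Strength loss = (4.3 - 1) * 5 = 16.5%
f'c = 53 * (1 - 16.5/100)
= 44.25 MPa

44.25


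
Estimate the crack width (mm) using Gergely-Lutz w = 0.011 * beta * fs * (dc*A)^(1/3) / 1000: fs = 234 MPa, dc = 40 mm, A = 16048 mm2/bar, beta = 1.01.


w = 0.011 * beta * fs * (dc * A)^(1/3) / 1000
= 0.011 * 1.01 * 234 * (40 * 16048)^(1/3) / 1000
= 0.224 mm

0.224


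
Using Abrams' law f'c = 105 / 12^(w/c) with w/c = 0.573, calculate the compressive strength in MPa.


f'c = 105 / 12^0.573
= 105 / 4.153
= 25.28 MPa

25.28


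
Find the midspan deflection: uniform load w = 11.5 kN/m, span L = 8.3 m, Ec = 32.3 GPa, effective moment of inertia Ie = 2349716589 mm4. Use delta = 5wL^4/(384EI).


Convert: L = 8.3 m = 8300 mm, Ec = 32.3 GPa = 32300 MPa
delta = 5 * 11.5 * 8300^4 / (384 * 32300 * 2349716589)
= 9.36 mm

9.36


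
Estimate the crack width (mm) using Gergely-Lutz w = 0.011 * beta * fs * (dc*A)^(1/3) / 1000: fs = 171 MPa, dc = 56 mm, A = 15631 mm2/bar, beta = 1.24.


w = 0.011 * beta * fs * (dc * A)^(1/3) / 1000
= 0.011 * 1.24 * 171 * (56 * 15631)^(1/3) / 1000
= 0.223 mm

0.223


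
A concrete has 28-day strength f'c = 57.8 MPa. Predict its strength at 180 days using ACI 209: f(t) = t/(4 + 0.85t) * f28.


f(180) = 180 / (4 + 0.85 * 180) * 57.8
= 180 / 157.0 * 57.8
= 66.27 MPa

66.27


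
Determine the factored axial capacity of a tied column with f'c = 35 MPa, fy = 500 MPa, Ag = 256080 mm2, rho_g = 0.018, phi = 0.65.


Ast = rho * Ag = 0.018 * 256080 = 4609.44 mm2
phi*Pn = 0.65 * 0.80 * (0.85 * 35 * (256080 - 4609.44) + 500 * 4609.44) / 1000
= 5088.7 kN

5088.7


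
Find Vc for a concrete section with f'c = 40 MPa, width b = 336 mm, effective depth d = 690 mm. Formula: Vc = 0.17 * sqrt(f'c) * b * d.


Vc = 0.17 * sqrt(40) * 336 * 690 / 1000
= 249.27 kN

249.27


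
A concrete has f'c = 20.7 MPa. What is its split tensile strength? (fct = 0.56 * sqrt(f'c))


fct = 0.56 * sqrt(20.7)
= 0.56 * 4.55
= 2.548 MPa

2.548


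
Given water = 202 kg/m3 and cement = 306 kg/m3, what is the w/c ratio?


w/c = water / cement
w/c = 202 / 306 = 0.66

0.66


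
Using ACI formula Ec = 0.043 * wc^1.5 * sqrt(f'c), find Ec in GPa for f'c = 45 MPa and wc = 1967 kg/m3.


Ec = 0.043 * 1967^1.5 * sqrt(45) / 1000
= 25.16 GPa

25.16


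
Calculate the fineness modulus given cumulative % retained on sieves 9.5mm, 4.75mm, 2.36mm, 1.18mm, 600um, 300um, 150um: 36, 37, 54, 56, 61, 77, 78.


FM = sum(cumulative % retained) / 100
= 399 / 100
= 3.99

3.99


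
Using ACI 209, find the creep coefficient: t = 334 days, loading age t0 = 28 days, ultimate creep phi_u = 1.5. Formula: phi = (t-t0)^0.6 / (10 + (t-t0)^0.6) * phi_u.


dt = 334 - 28 = 306
phi = 306^0.6 / (10 + 306^0.6) * 1.5
= 1.134

1.134


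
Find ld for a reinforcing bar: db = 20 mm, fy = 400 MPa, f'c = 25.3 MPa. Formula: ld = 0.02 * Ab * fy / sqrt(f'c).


Ab = pi * 20^2 / 4 = 314.159 mm2
ld = 0.02 * 314.159 * 400 / sqrt(25.3)
= 499.7 mm

499.7


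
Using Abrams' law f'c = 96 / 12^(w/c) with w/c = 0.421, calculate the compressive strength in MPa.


f'c = 96 / 12^0.421
= 96 / 2.847
= 33.72 MPa

33.72


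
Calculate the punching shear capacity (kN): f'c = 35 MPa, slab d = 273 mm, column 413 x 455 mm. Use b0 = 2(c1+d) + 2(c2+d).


b0 = 2*(413 + 273) + 2*(455 + 273) = 2828 mm
Vc = 0.33 * sqrt(35) * 2828 * 273 / 1000
= 1507.27 kN

1507.27


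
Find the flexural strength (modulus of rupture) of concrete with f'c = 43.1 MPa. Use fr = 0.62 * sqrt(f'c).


fr = 0.62 * sqrt(43.1)
= 4.07 MPa

4.07


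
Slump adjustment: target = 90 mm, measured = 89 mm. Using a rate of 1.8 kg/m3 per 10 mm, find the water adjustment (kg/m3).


Difference = 90 - 89 = 1 mm
Water adjustment = 1 * 1.8 / 10 = 0.2 kg/m3

0.2


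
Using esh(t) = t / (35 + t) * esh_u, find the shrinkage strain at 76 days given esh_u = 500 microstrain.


esh(76) = 76 / (35 + 76) * 500
= 76 / 111 * 500
= 342.3 microstrain

342.3


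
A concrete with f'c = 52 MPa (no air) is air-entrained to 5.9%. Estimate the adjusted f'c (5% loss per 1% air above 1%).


Strength loss = (5.9 - 1) * 5 = 24.5%
f'c = 52 * (1 - 24.5/100)
= 39.26 MPa

39.26


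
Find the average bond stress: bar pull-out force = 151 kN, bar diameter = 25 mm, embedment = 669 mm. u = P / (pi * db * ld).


u = P / (pi * db * ld)
= 151 * 1000 / (pi * 25 * 669)
= 2.874 MPa

2.874


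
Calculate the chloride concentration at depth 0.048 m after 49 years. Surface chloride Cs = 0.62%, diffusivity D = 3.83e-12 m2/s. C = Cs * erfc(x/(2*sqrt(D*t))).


t_seconds = 49 * 365.25 * 24 * 3600 = 1546322400.0 s
arg = 0.048 / (2 * sqrt(3.83e-12 * 1546322400.0))
= 0.3119
erfc(0.3119) = 0.6592
C = 0.62 * 0.6592 = 0.4087%

0.4087


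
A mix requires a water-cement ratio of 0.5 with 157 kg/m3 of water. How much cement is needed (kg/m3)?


Cement = water / (w/c)
= 157 / 0.5
= 314.0 kg/m3

314.0


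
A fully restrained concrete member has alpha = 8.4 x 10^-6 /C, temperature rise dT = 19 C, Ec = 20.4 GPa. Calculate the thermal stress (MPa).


sigma = alpha * dT * Ec
= 8.4e-6 * 19 * 20.4 * 1000
= 3.256 MPa

3.256


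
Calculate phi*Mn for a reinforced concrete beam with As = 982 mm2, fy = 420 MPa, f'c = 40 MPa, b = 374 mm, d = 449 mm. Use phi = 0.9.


a = As * fy / (0.85 * f'c * b)
= 982 * 420 / (0.85 * 40 * 374)
= 32.4347 mm
Mn = As * fy * (d - a/2) / 10^6
= 178.4969 kN-m
phi*Mn = 0.9 * 178.4969 = 160.65 kN-m

160.65


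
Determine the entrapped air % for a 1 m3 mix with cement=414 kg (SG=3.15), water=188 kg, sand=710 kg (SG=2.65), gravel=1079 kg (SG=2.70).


Vol cement = 414 / (3.15 * 1000) = 0.131429 m3
Vol water = 188 / 1000 = 0.188 m3
Vol sand = 710 / (2.65 * 1000) = 0.267925 m3
Vol gravel = 1079 / (2.70 * 1000) = 0.39963 m3
Total solid + water volume = 0.986983 m3
Air = (1 - 0.986983) * 100 = 1.3%

1.3


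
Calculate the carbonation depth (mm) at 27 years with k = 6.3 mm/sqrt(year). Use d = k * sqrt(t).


depth = k * sqrt(t)
= 6.3 * sqrt(27)
= 32.74 mm

32.74


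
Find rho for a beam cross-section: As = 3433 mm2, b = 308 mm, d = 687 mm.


rho = As / (b * d)
= 3433 / (308 * 687)
= 0.0162

0.0162


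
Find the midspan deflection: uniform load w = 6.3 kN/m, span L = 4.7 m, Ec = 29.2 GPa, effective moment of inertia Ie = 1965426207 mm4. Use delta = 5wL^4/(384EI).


Convert: L = 4.7 m = 4700 mm, Ec = 29.2 GPa = 29200 MPa
delta = 5 * 6.3 * 4700^4 / (384 * 29200 * 1965426207)
= 0.7 mm

0.7


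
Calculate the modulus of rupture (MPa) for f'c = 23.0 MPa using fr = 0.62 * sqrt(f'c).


fr = 0.62 * sqrt(23.0)
= 2.973 MPa

2.973


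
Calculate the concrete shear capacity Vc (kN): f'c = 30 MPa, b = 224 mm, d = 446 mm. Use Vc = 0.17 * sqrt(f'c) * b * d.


Vc = 0.17 * sqrt(30) * 224 * 446 / 1000
= 93.02 kN

93.02


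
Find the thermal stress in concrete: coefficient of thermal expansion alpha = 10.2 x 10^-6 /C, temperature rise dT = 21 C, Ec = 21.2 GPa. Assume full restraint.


sigma = alpha * dT * Ec
= 10.2e-6 * 21 * 21.2 * 1000
= 4.541 MPa

4.541


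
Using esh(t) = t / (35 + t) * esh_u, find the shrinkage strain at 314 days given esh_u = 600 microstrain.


esh(314) = 314 / (35 + 314) * 600
= 314 / 349 * 600
= 539.8 microstrain

539.8


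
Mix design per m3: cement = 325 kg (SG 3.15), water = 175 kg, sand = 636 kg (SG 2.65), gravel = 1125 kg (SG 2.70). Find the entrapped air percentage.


Vol cement = 325 / (3.15 * 1000) = 0.103175 m3
Vol water = 175 / 1000 = 0.175 m3
Vol sand = 636 / (2.65 * 1000) = 0.24 m3
Vol gravel = 1125 / (2.70 * 1000) = 0.416667 m3
Total solid + water volume = 0.934841 m3
Air = (1 - 0.934841) * 100 = 6.52%

6.52


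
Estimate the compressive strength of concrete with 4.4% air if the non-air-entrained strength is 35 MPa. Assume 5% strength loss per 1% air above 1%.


Strength loss = (4.4 - 1) * 5 = 17.0%
f'c = 35 * (1 - 17.0/100)
= 29.05 MPa

29.05


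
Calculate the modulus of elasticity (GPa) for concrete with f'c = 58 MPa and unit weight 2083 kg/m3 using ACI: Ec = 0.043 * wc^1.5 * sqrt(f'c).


Ec = 0.043 * 2083^1.5 * sqrt(58) / 1000
= 31.13 GPa

31.13


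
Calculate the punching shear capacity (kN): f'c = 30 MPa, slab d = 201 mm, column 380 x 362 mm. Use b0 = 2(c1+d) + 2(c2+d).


b0 = 2*(380 + 201) + 2*(362 + 201) = 2288 mm
Vc = 0.33 * sqrt(30) * 2288 * 201 / 1000
= 831.24 kN

831.24


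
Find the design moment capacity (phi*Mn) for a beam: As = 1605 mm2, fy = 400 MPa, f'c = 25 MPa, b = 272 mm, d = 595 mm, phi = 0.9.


a = As * fy / (0.85 * f'c * b)
= 1605 * 400 / (0.85 * 25 * 272)
= 111.0727 mm
Mn = As * fy * (d - a/2) / 10^6
= 346.3357 kN-m
phi*Mn = 0.9 * 346.3357 = 311.7 kN-m

311.7


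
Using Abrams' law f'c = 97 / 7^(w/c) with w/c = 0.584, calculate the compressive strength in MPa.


f'c = 97 / 7^0.584
= 97 / 3.116
= 31.13 MPa

31.13


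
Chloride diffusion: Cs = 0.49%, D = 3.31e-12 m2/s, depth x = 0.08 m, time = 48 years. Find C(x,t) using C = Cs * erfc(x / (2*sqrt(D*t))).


t_seconds = 48 * 365.25 * 24 * 3600 = 1514764800.0 s
arg = 0.08 / (2 * sqrt(3.31e-12 * 1514764800.0))
= 0.5649
erfc(0.5649) = 0.4244
C = 0.49 * 0.4244 = 0.2079%

0.2079


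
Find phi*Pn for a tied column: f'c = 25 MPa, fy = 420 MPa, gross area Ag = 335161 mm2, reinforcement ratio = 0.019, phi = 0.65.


Ast = rho * Ag = 0.019 * 335161 = 6368.059 mm2
phi*Pn = 0.65 * 0.80 * (0.85 * 25 * (335161 - 6368.059) + 420 * 6368.059) / 1000
= 5023.95 kN

5023.95


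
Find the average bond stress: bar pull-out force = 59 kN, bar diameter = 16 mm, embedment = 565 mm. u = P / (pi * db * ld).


u = P / (pi * db * ld)
= 59 * 1000 / (pi * 16 * 565)
= 2.077 MPa

2.077


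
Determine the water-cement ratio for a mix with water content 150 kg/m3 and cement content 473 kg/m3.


w/c = water / cement
w/c = 150 / 473 = 0.317

0.317


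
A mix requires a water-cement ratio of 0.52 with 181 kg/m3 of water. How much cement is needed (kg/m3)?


Cement = water / (w/c)
= 181 / 0.52
= 348.1 kg/m3

348.1


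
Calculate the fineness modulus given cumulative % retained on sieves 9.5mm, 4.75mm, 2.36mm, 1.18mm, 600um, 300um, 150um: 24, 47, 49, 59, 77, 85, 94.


FM = sum(cumulative % retained) / 100
= 435 / 100
= 4.35

4.35


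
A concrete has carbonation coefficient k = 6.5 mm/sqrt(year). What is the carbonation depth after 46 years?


depth = k * sqrt(t)
= 6.5 * sqrt(46)
= 44.09 mm

44.09


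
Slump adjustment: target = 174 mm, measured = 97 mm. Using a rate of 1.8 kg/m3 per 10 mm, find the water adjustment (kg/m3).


Difference = 174 - 97 = 77 mm
Water adjustment = 77 * 1.8 / 10 = 13.9 kg/m3

13.9


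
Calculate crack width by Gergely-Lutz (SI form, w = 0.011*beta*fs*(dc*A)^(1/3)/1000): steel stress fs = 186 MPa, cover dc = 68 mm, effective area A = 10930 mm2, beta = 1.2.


w = 0.011 * beta * fs * (dc * A)^(1/3) / 1000
= 0.011 * 1.2 * 186 * (68 * 10930)^(1/3) / 1000
= 0.222 mm

0.222


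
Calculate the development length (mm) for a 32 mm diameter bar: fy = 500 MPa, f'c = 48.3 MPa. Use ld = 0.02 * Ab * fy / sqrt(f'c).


Ab = pi * 32^2 / 4 = 804.248 mm2
ld = 0.02 * 804.248 * 500 / sqrt(48.3)
= 1157.2 mm

1157.2


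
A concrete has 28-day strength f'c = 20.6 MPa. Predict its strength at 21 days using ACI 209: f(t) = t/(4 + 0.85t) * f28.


f(21) = 21 / (4 + 0.85 * 21) * 20.6
= 21 / 21.85 * 20.6
= 19.8 MPa

19.8


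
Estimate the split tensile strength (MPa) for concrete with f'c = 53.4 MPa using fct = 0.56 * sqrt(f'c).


fct = 0.56 * sqrt(53.4)
= 0.56 * 7.308
= 4.092 MPa

4.092


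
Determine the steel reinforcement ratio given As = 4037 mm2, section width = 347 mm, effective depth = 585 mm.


rho = As / (b * d)
= 4037 / (347 * 585)
= 0.0199

0.0199


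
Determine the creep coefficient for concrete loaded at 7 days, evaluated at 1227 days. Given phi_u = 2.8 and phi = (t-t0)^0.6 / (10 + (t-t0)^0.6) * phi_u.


dt = 1227 - 7 = 1220
phi = 1220^0.6 / (10 + 1220^0.6) * 2.8
= 2.455

2.455


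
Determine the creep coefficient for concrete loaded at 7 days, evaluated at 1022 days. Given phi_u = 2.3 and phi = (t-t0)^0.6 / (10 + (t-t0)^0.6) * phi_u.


dt = 1022 - 7 = 1015
phi = 1015^0.6 / (10 + 1015^0.6) * 2.3
= 1.988

1.988


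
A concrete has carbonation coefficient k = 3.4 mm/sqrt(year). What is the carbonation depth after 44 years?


depth = k * sqrt(t)
= 3.4 * sqrt(44)
= 22.55 mm

22.55


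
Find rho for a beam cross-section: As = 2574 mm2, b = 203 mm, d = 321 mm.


rho = As / (b * d)
= 2574 / (203 * 321)
= 0.0395

0.0395


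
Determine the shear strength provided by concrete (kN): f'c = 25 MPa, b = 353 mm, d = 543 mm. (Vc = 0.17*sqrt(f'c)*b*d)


Vc = 0.17 * sqrt(25) * 353 * 543 / 1000
= 162.93 kN

162.93


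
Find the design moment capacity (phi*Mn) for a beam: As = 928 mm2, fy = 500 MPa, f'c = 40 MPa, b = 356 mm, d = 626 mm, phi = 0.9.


a = As * fy / (0.85 * f'c * b)
= 928 * 500 / (0.85 * 40 * 356)
= 38.3344 mm
Mn = As * fy * (d - a/2) / 10^6
= 281.5704 kN-m
phi*Mn = 0.9 * 281.5704 = 253.41 kN-m

253.41


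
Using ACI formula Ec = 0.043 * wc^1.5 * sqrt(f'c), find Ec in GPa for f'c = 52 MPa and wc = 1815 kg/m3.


Ec = 0.043 * 1815^1.5 * sqrt(52) / 1000
= 23.98 GPa

23.98


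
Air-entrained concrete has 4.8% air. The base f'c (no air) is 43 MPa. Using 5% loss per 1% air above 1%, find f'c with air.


Strength loss = (4.8 - 1) * 5 = 19.0%
f'c = 43 * (1 - 19.0/100)
= 34.83 MPa

34.83


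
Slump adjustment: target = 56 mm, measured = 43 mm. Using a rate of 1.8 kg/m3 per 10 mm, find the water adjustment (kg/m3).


Difference = 56 - 43 = 13 mm
Water adjustment = 13 * 1.8 / 10 = 2.3 kg/m3

2.3


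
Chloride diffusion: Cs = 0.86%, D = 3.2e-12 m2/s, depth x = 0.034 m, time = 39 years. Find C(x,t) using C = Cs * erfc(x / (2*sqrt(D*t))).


t_seconds = 39 * 365.25 * 24 * 3600 = 1230746400.0 s
arg = 0.034 / (2 * sqrt(3.2e-12 * 1230746400.0))
= 0.2709
erfc(0.2709) = 0.7017
C = 0.86 * 0.7017 = 0.6034%

0.6034


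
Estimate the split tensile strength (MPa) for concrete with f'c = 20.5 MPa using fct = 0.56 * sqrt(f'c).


fct = 0.56 * sqrt(20.5)
= 0.56 * 4.528
= 2.536 MPa

2.536


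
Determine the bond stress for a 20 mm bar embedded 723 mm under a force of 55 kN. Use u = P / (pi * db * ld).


u = P / (pi * db * ld)
= 55 * 1000 / (pi * 20 * 723)
= 1.211 MPa

1.211


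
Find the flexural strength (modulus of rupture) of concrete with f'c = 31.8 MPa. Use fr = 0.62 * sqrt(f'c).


fr = 0.62 * sqrt(31.8)
= 3.496 MPa

3.496


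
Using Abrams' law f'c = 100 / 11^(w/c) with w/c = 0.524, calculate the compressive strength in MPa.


f'c = 100 / 11^0.524
= 100 / 3.513
= 28.46 MPa

28.46


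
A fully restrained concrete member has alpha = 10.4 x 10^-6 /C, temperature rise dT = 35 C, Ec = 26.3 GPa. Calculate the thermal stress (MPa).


sigma = alpha * dT * Ec
= 10.4e-6 * 35 * 26.3 * 1000
= 9.573 MPa

9.573


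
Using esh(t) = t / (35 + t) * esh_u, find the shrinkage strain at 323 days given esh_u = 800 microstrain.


esh(323) = 323 / (35 + 323) * 800
= 323 / 358 * 800
= 721.8 microstrain

721.8


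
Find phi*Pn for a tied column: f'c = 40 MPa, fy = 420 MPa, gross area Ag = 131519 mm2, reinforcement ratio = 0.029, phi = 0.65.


Ast = rho * Ag = 0.029 * 131519 = 3814.051 mm2
phi*Pn = 0.65 * 0.80 * (0.85 * 40 * (131519 - 3814.051) + 420 * 3814.051) / 1000
= 3090.81 kN

3090.81


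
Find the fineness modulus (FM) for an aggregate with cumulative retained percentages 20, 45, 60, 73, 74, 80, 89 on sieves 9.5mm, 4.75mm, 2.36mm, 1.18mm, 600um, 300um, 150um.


FM = sum(cumulative % retained) / 100
= 441 / 100
= 4.41

4.41


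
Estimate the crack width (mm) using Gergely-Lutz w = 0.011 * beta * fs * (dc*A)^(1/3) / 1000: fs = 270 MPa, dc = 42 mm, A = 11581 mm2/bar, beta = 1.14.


w = 0.011 * beta * fs * (dc * A)^(1/3) / 1000
= 0.011 * 1.14 * 270 * (42 * 11581)^(1/3) / 1000
= 0.266 mm

0.266


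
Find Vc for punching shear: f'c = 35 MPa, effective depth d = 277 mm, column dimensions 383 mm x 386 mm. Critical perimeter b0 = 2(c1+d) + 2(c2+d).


b0 = 2*(383 + 277) + 2*(386 + 277) = 2646 mm
Vc = 0.33 * sqrt(35) * 2646 * 277 / 1000
= 1430.93 kN

1430.93


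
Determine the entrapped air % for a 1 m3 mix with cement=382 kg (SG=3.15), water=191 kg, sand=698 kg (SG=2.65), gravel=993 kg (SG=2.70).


Vol cement = 382 / (3.15 * 1000) = 0.12127 m3
Vol water = 191 / 1000 = 0.191 m3
Vol sand = 698 / (2.65 * 1000) = 0.263396 m3
Vol gravel = 993 / (2.70 * 1000) = 0.367778 m3
Total solid + water volume = 0.943444 m3
Air = (1 - 0.943444) * 100 = 5.66%

5.66


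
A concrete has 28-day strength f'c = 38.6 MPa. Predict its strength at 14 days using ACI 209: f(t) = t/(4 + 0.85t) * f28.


f(14) = 14 / (4 + 0.85 * 14) * 38.6
= 14 / 15.9 * 38.6
= 33.99 MPa

33.99


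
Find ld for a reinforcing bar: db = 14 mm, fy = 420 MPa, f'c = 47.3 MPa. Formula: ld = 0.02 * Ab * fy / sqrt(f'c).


Ab = pi * 14^2 / 4 = 153.938 mm2
ld = 0.02 * 153.938 * 420 / sqrt(47.3)
= 188.0 mm

188.0


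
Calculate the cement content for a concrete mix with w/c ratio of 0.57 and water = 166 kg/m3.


Cement = water / (w/c)
= 166 / 0.57
= 291.2 kg/m3

291.2


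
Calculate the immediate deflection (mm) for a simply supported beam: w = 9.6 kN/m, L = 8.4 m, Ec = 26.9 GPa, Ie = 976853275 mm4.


Convert: L = 8.4 m = 8400 mm, Ec = 26.9 GPa = 26900 MPa
delta = 5 * 9.6 * 8400^4 / (384 * 26900 * 976853275)
= 23.68 mm

23.68
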